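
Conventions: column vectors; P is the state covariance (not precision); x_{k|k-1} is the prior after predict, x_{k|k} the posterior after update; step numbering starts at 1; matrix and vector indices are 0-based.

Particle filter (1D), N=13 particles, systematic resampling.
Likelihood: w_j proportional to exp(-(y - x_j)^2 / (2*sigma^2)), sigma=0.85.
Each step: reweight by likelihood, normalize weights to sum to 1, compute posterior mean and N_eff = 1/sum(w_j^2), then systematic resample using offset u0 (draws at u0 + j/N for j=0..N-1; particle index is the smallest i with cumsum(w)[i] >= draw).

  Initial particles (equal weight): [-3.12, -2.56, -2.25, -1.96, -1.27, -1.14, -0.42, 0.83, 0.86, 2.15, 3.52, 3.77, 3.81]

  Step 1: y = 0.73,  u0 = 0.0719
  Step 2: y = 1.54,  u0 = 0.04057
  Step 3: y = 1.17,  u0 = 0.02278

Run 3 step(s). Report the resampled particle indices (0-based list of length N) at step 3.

resampled_idx = [0, 1, 2, 2, 3, 4, 5, 6, 7, 8, 9, 10, 11]

step 1: w=[0.0000, 0.0002, 0.0008, 0.0024, 0.0224, 0.0318, 0.1431, 0.3549, 0.3532, 0.0885, 0.0016, 0.0006, 0.0005]  mean=0.6668  Neff=3.5648  idx=[6, 6, 7, 7, 7, 7, 7, 8, 8, 8, 8, 9, 9]
step 2: w=[0.0086, 0.0086, 0.0869, 0.0869, 0.0869, 0.0869, 0.0869, 0.0894, 0.0894, 0.0894, 0.0894, 0.0952, 0.0952]  mean=1.0705  Neff=11.3577  idx=[2, 3, 4, 4, 5, 6, 7, 8, 9, 10, 11, 11, 12]
step 3: w=[0.0853, 0.0853, 0.0853, 0.0853, 0.0853, 0.0853, 0.0864, 0.0864, 0.0864, 0.0864, 0.0475, 0.0475, 0.0475]  mean=1.0286  Neff=12.4538  idx=[0, 1, 2, 2, 3, 4, 5, 6, 7, 8, 9, 10, 11]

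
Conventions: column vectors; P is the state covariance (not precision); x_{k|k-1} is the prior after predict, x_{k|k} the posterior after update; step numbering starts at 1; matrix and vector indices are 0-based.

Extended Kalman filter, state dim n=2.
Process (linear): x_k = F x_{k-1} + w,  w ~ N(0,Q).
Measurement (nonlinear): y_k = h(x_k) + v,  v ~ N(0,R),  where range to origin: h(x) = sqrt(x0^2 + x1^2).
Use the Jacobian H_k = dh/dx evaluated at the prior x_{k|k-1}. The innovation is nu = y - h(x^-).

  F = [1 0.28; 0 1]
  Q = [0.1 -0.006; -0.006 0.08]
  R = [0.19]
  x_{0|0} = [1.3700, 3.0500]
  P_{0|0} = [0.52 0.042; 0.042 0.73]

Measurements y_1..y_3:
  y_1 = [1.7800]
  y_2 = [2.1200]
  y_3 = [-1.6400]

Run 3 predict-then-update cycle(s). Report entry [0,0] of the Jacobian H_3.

step 1: x^-=[2.2240, 3.0500]  P^-=[0.7008 0.2404; 0.2404 0.8100]  H_jac=[0.5892 0.8080]  S=[1.1910]  K=[0.5098; 0.6685]  nu=[-1.9947]  x^+=[1.2072, 1.7166]  P^+=[0.3913 -0.1654; -0.1654 0.2778]
step 2: x^-=[1.6878, 1.7166]  P^-=[0.4204 -0.0936; -0.0936 0.3578]  H_jac=[0.7011 0.7131]  S=[0.4850]  K=[0.4701; 0.3907]  nu=[-0.2873]  x^+=[1.5527, 1.6043]  P^+=[0.3132 -0.1827; -0.1827 0.2838]
step 3: x^-=[2.0019, 1.6043]  P^-=[0.3332 -0.1093; -0.1093 0.3638]  H_jac=[0.7803 0.6254]  S=[0.4285]  K=[0.4473; 0.3319]  nu=[-4.2054]  x^+=[0.1210, 0.2084]  P^+=[0.2474 -0.1729; -0.1729 0.3166]

H_jac[0,0] = 0.7803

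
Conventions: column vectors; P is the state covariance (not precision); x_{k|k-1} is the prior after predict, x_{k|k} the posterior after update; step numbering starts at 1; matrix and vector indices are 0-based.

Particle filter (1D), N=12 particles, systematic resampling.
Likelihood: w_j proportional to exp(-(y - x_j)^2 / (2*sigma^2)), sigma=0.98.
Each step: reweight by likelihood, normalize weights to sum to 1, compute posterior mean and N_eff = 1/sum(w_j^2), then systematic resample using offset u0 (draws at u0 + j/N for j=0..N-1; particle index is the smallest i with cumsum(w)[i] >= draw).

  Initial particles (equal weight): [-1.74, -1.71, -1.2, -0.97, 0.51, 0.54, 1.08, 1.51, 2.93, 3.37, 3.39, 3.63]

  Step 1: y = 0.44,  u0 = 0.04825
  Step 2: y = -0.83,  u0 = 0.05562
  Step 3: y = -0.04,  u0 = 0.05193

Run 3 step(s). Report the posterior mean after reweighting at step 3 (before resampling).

step 1: w=[0.0201, 0.0215, 0.0588, 0.0847, 0.2378, 0.2372, 0.1926, 0.1314, 0.0095, 0.0027, 0.0026, 0.0012]  mean=0.4813  Neff=5.5935  idx=[2, 3, 4, 4, 4, 5, 5, 5, 6, 6, 7, 7]
step 2: w=[0.2006, 0.2132, 0.0846, 0.0846, 0.0846, 0.0811, 0.0811, 0.0811, 0.0322, 0.0322, 0.0124, 0.0124]  mean=-0.0795  Neff=7.7383  idx=[0, 0, 1, 1, 1, 2, 3, 4, 5, 6, 7, 9]
step 3: w=[0.0583, 0.0583, 0.0749, 0.0749, 0.0749, 0.1004, 0.1004, 0.1004, 0.0987, 0.0987, 0.0987, 0.0612]  mean=0.0215  Neff=11.5119  idx=[0, 2, 3, 4, 5, 6, 7, 7, 8, 9, 10, 11]

post_mean = 0.0215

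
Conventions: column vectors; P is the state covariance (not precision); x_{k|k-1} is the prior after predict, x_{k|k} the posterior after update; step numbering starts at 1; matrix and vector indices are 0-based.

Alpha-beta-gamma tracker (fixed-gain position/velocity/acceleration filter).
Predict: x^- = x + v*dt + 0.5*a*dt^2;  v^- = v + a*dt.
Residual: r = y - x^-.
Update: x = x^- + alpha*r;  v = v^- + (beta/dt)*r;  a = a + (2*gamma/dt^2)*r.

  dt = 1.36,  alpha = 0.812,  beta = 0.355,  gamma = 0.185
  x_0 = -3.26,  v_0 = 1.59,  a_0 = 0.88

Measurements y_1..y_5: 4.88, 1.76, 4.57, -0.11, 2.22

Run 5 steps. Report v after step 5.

v_post = -3.2221

step 1: x_pred=-0.2838  r=5.1638  x^+=3.9092  v^+=4.1347  a^+=1.9130
step 2: x_pred=11.3015  r=-9.5415  x^+=3.5538  v^+=4.2457  a^+=0.0043
step 3: x_pred=9.3319  r=-4.7619  x^+=5.4652  v^+=3.0085  a^+=-0.9483
step 4: x_pred=8.6798  r=-8.7898  x^+=1.5425  v^+=-0.5756  a^+=-2.7067
step 5: x_pred=-1.7435  r=3.9635  x^+=1.4749  v^+=-3.2221  a^+=-1.9138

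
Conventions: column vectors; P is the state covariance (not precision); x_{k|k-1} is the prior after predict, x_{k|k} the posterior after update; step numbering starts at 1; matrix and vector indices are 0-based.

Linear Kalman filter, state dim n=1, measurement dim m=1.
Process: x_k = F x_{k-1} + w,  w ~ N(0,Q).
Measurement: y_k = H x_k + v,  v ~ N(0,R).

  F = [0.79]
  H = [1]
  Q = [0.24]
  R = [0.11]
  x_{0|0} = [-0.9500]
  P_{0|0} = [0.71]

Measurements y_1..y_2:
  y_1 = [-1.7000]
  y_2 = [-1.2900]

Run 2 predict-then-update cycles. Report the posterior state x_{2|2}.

step 1: x^-=[-0.7505]  P^-=[0.6831]  S=[0.7931]  K=[0.8613]  nu=[-0.9495]  x^+=[-1.5683]  P^+=[0.0947]
step 2: x^-=[-1.2390]  P^-=[0.2991]  S=[0.4091]  K=[0.7311]  nu=[-0.0510]  x^+=[-1.2763]  P^+=[0.0804]

x_post = [-1.2763]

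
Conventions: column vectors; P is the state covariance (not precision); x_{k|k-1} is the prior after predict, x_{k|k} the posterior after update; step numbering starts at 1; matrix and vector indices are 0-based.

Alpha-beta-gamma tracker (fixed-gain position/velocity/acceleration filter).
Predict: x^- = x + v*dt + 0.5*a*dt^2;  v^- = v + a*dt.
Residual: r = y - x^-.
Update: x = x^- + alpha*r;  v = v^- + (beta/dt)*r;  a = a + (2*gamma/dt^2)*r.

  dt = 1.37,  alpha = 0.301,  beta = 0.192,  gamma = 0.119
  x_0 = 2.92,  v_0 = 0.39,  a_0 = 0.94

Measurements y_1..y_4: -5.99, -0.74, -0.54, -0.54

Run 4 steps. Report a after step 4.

step 1: x_pred=4.3364  r=-10.3264  x^+=1.2282  v^+=0.2306  a^+=-0.3694
step 2: x_pred=1.1974  r=-1.9374  x^+=0.6142  v^+=-0.5471  a^+=-0.6151
step 3: x_pred=-0.7125  r=0.1725  x^+=-0.6606  v^+=-1.3656  a^+=-0.5932
step 4: x_pred=-3.0882  r=2.5482  x^+=-2.3212  v^+=-1.8212  a^+=-0.2701

a_post = -0.2701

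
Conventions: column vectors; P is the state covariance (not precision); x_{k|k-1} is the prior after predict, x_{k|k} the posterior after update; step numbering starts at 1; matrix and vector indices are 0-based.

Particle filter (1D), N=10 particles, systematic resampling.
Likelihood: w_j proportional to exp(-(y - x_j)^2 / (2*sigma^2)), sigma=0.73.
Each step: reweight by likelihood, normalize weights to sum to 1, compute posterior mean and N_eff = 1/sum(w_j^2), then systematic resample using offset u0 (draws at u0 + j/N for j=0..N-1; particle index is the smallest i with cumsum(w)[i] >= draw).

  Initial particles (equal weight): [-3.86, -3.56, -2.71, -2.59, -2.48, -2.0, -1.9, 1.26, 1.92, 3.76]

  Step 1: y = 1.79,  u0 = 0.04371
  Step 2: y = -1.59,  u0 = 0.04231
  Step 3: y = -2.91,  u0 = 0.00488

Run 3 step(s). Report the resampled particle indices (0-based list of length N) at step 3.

resampled_idx = [0, 1, 2, 3, 4, 5, 6, 7, 8, 9]

step 1: w=[0.0000, 0.0000, 0.0000, 0.0000, 0.0000, 0.0000, 0.0000, 0.4319, 0.5533, 0.0147]  mean=1.6620  Neff=2.0286  idx=[7, 7, 7, 7, 8, 8, 8, 8, 8, 8]
step 2: w=[0.2429, 0.2429, 0.2429, 0.2429, 0.0047, 0.0047, 0.0047, 0.0047, 0.0047, 0.0047]  mean=1.2787  Neff=4.2347  idx=[0, 0, 0, 1, 1, 2, 2, 3, 3, 3]
step 3: w=[0.1000, 0.1000, 0.1000, 0.1000, 0.1000, 0.1000, 0.1000, 0.1000, 0.1000, 0.1000]  mean=1.2600  Neff=10.0000  idx=[0, 1, 2, 3, 4, 5, 6, 7, 8, 9]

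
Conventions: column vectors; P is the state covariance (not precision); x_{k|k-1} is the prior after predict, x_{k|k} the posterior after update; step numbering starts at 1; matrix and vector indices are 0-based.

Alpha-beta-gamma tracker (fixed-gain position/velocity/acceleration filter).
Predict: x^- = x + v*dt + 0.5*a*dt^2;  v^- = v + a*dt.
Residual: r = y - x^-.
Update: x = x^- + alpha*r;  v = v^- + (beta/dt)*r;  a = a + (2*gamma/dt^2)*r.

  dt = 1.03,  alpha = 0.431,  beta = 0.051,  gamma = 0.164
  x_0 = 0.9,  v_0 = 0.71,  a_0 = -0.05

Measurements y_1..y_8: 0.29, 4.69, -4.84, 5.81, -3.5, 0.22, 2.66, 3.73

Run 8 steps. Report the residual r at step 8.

step 1: x_pred=1.6048  r=-1.3148  x^+=1.0381  v^+=0.5934  a^+=-0.4565
step 2: x_pred=1.4072  r=3.2828  x^+=2.8221  v^+=0.2858  a^+=0.5585
step 3: x_pred=3.4126  r=-8.2526  x^+=-0.1442  v^+=0.4524  a^+=-1.9930
step 4: x_pred=-0.7355  r=6.5455  x^+=2.0856  v^+=-1.2763  a^+=0.0307
step 5: x_pred=0.7872  r=-4.2872  x^+=-1.0606  v^+=-1.4570  a^+=-1.2948
step 6: x_pred=-3.2481  r=3.4681  x^+=-1.7534  v^+=-2.6190  a^+=-0.2226
step 7: x_pred=-4.5690  r=7.2290  x^+=-1.4533  v^+=-2.4903  a^+=2.0124
step 8: x_pred=-2.9508  r=6.6808  x^+=-0.0714  v^+=-0.0867  a^+=4.0779

resid = 6.6808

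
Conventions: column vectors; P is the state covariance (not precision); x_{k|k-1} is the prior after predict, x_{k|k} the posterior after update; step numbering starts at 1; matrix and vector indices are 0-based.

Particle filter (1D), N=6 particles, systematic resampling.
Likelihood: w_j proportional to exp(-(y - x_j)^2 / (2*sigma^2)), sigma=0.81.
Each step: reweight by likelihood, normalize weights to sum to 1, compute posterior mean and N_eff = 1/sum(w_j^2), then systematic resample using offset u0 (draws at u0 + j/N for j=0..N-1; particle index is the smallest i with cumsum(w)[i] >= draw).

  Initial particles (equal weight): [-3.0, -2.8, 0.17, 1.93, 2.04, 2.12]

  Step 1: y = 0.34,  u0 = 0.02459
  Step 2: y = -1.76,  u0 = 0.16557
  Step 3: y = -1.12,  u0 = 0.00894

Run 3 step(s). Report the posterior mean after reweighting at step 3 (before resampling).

post_mean = 0.1700

step 1: w=[0.0002, 0.0004, 0.7385, 0.1100, 0.0835, 0.0675]  mean=0.6495  Neff=1.7574  idx=[2, 2, 2, 2, 2, 4]
step 2: w=[0.2000, 0.2000, 0.2000, 0.2000, 0.2000, 0.0001]  mean=0.1701  Neff=5.0006  idx=[0, 1, 2, 3, 4, 4]
step 3: w=[0.1667, 0.1667, 0.1667, 0.1667, 0.1667, 0.1667]  mean=0.1700  Neff=6.0000  idx=[0, 1, 2, 3, 4, 5]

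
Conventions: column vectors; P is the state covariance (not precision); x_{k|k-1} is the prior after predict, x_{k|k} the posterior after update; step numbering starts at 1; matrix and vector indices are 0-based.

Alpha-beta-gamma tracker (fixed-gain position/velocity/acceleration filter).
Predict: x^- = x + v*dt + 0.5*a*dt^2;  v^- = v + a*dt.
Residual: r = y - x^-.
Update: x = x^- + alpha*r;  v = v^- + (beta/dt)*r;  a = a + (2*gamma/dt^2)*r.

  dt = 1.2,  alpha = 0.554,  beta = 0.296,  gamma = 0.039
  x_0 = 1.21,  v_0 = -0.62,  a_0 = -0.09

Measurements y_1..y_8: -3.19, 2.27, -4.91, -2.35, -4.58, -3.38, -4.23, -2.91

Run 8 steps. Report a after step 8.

a_post = 0.2313

step 1: x_pred=0.4012  r=-3.5912  x^+=-1.5883  v^+=-1.6138  a^+=-0.2845
step 2: x_pred=-3.7298  r=5.9998  x^+=-0.4059  v^+=-0.4753  a^+=0.0405
step 3: x_pred=-0.9471  r=-3.9629  x^+=-3.1426  v^+=-1.4043  a^+=-0.1742
step 4: x_pred=-4.9531  r=2.6031  x^+=-3.5110  v^+=-0.9712  a^+=-0.0332
step 5: x_pred=-4.7003  r=0.1203  x^+=-4.6337  v^+=-0.9813  a^+=-0.0267
step 6: x_pred=-5.8305  r=2.4505  x^+=-4.4729  v^+=-0.4089  a^+=0.1061
step 7: x_pred=-4.8872  r=0.6572  x^+=-4.5231  v^+=-0.1195  a^+=0.1417
step 8: x_pred=-4.5645  r=1.6545  x^+=-3.6479  v^+=0.4586  a^+=0.2313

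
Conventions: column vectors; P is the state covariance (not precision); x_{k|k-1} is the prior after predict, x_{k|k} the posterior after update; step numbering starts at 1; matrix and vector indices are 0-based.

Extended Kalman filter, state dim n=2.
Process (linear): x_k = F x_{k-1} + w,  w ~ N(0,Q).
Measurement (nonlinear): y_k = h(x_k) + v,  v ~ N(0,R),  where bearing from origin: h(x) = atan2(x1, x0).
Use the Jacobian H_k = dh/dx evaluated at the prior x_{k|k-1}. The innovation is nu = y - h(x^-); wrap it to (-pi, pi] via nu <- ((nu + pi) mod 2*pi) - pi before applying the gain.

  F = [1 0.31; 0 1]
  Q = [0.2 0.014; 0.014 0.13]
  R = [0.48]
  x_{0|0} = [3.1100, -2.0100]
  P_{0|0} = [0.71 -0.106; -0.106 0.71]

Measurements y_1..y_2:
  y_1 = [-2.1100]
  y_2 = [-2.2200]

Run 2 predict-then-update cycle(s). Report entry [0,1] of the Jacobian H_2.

H_jac[0,1] = 0.1456

step 1: x^-=[2.4869, -2.0100]  P^-=[0.9125 0.1281; 0.1281 0.8400]  H_jac=[0.1966 0.2432]  S=[0.5772]  K=[0.3648; 0.3976]  nu=[-1.4303]  x^+=[1.9652, -2.5787]  P^+=[0.8357 0.0444; 0.0444 0.7488]
step 2: x^-=[1.1658, -2.5787]  P^-=[1.1352 0.2905; 0.2905 0.8788]  H_jac=[0.3220 0.1456]  S=[0.6435]  K=[0.6337; 0.3441]  nu=[-1.0738]  x^+=[0.4854, -2.9482]  P^+=[0.8768 0.1502; 0.1502 0.8025]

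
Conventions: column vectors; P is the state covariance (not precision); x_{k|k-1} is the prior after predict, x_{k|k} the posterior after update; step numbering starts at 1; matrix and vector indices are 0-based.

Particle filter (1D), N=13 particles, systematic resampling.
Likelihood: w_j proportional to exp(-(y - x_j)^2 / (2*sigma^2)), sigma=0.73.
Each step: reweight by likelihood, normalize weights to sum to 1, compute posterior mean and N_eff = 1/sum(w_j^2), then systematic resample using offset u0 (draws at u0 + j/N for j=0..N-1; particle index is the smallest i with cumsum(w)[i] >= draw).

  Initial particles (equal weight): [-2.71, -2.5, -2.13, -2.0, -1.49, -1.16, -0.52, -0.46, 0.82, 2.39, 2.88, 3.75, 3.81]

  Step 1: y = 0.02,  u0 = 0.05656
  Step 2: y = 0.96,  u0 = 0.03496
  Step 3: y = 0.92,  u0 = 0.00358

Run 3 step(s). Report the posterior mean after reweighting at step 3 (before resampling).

step 1: w=[0.0004, 0.0010, 0.0051, 0.0085, 0.0462, 0.1063, 0.2986, 0.3163, 0.2153, 0.0020, 0.0002, 0.0000, 0.0000]  mean=-0.3425  Neff=4.0143  idx=[4, 5, 6, 6, 6, 6, 7, 7, 7, 7, 8, 8, 8]
step 2: w=[0.0009, 0.0036, 0.0314, 0.0314, 0.0314, 0.0314, 0.0370, 0.0370, 0.0370, 0.0370, 0.2407, 0.2407, 0.2407]  mean=0.4533  Neff=5.4581  idx=[2, 5, 7, 9, 10, 10, 10, 11, 11, 11, 12, 12, 12]
step 3: w=[0.0150, 0.0150, 0.0176, 0.0176, 0.1039, 0.1039, 0.1039, 0.1039, 0.1039, 0.1039, 0.1039, 0.1039, 0.1039]  mean=0.7349  Neff=10.1851  idx=[0, 4, 4, 5, 6, 7, 7, 8, 9, 10, 10, 11, 12]

post_mean = 0.7349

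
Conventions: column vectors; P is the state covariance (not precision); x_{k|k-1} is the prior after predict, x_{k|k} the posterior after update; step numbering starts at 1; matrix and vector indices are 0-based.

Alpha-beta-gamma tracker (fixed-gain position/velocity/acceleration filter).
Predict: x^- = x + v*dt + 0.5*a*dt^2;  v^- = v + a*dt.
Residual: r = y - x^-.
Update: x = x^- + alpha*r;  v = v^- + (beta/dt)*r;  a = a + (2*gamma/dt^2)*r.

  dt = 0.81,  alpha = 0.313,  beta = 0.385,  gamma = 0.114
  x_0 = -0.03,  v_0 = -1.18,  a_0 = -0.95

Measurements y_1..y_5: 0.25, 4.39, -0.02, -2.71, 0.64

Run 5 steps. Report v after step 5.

v_post = -0.8882

step 1: x_pred=-1.2974  r=1.5474  x^+=-0.8131  v^+=-1.2140  a^+=-0.4122
step 2: x_pred=-1.9317  r=6.3217  x^+=0.0470  v^+=1.4568  a^+=1.7846
step 3: x_pred=1.8125  r=-1.8325  x^+=1.2389  v^+=2.0313  a^+=1.1478
step 4: x_pred=3.2608  r=-5.9708  x^+=1.3920  v^+=0.1231  a^+=-0.9271
step 5: x_pred=1.1875  r=-0.5475  x^+=1.0161  v^+=-0.8882  a^+=-1.1174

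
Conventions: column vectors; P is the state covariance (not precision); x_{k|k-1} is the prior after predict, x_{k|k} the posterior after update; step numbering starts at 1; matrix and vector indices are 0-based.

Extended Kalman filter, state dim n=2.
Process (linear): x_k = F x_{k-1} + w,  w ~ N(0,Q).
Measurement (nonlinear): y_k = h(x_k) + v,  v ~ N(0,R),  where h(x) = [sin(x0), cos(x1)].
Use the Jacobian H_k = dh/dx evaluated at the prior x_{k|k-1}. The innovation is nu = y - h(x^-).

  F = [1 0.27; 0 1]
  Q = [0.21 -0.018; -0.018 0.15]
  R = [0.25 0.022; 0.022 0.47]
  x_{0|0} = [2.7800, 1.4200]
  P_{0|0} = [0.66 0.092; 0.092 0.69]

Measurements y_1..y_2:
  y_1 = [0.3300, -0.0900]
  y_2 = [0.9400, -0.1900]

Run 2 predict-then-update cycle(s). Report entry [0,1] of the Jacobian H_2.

step 1: x^-=[3.1634, 1.4200]  P^-=[0.9700 0.2603; 0.2603 0.8400]  H_jac=[-0.9998 0.0000; 0.0000 -0.9887]  S=[1.2195 0.2793; 0.2793 1.2910]  K=[-0.7886 -0.0287; -0.0695 -0.6282]  nu=[0.3518, -0.2402]  x^+=[2.8929, 1.5465]  P^+=[0.1978 0.0312; 0.0312 0.3002]
step 2: x^-=[3.3104, 1.5465]  P^-=[0.4466 0.0943; 0.0943 0.4502]  H_jac=[-0.9858 0.0000; 0.0000 -0.9997]  S=[0.6840 0.1149; 0.1149 0.9199]  K=[-0.6398 -0.0225; -0.0548 -0.4824]  nu=[1.1080, -0.2143]  x^+=[2.6063, 1.5891]  P^+=[0.1628 0.0247; 0.0247 0.2280]

H_jac[0,1] = 0.0000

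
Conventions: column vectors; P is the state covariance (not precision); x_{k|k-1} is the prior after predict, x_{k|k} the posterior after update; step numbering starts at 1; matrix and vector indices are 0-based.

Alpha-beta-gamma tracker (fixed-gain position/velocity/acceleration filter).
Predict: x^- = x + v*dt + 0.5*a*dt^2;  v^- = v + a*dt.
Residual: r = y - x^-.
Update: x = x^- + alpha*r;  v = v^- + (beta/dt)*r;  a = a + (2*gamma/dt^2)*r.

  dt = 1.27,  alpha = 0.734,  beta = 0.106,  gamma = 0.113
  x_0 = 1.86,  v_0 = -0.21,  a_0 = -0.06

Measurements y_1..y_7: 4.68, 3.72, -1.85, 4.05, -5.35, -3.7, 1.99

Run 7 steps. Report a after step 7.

a_post = 0.3831

step 1: x_pred=1.5449  r=3.1351  x^+=3.8461  v^+=-0.0245  a^+=0.3793
step 2: x_pred=4.1208  r=-0.4008  x^+=3.8266  v^+=0.4237  a^+=0.3231
step 3: x_pred=4.6253  r=-6.4753  x^+=-0.1276  v^+=0.2936  a^+=-0.5842
step 4: x_pred=-0.2258  r=4.2758  x^+=2.9126  v^+=-0.0914  a^+=0.0149
step 5: x_pred=2.8086  r=-8.1586  x^+=-3.1798  v^+=-0.7534  a^+=-1.1283
step 6: x_pred=-5.0465  r=1.3465  x^+=-4.0582  v^+=-2.0739  a^+=-0.9396
step 7: x_pred=-7.4498  r=9.4398  x^+=-0.5210  v^+=-2.4793  a^+=0.3831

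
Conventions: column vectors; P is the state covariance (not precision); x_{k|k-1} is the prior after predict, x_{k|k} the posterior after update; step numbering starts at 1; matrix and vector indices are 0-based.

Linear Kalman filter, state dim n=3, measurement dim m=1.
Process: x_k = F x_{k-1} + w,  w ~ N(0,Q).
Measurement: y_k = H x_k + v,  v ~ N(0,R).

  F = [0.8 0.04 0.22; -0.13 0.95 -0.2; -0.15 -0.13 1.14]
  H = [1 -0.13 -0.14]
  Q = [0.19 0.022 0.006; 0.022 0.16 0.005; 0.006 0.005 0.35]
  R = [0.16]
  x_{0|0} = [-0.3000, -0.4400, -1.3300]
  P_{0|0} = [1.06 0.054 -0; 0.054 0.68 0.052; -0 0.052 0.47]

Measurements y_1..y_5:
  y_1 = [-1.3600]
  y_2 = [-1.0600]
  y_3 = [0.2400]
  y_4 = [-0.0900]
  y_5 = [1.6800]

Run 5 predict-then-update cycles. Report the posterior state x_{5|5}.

step 1: x^-=[-0.5502, -0.1130, -1.4140]  P^-=[0.8966 -0.0319 -0.0119; -0.0319 0.7773 -0.1146; -0.0119 -0.1146 0.9828]  S=[1.0965]  K=[0.8230; -0.1066; -0.1228]  nu=[-1.0225]  x^+=[-1.3917, -0.0040, -1.2885]  P^+=[0.1539 0.0643 0.0989; 0.0643 0.7649 -0.1289; 0.0989 -0.1289 0.9663]
step 2: x^-=[-1.3970, 0.4348, -1.2596]  P^-=[0.3731 -0.0035 0.3036; -0.0035 0.9298 -0.4695; 0.3036 -0.4695 1.6291]  S=[0.4796]  K=[0.6904; -0.1222; 0.2847]  nu=[0.2172]  x^+=[-1.2471, 0.4083, -1.1978]  P^+=[0.1446 0.0370 0.2093; 0.0370 0.9226 -0.4529; 0.2093 -0.4529 1.5903]
step 3: x^-=[-1.2448, 0.7895, -1.2315]  P^-=[0.4290 -0.1305 0.5549; -0.1305 1.2326 -1.0003; 0.5549 -1.0003 2.4996]  S=[0.5010]  K=[0.7352; -0.3008; 0.6686]  nu=[1.4151]  x^+=[-0.2045, 0.3638, -0.2853]  P^+=[0.1583 -0.0197 0.3086; -0.0197 1.1872 -0.8995; 0.3086 -0.8995 2.2756]
step 4: x^-=[-0.2118, 0.4293, -0.3419]  P^-=[0.4949 -0.3034 0.8097; -0.3034 1.6879 -1.6890; 0.8097 -1.6890 3.4914]  S=[0.5425]  K=[0.7759; -0.5278; 0.9963]  nu=[0.1298]  x^+=[-0.1111, 0.3608, -0.2125]  P^+=[0.1682 -0.0812 0.3903; -0.0812 1.5368 -1.4037; 0.3903 -1.4037 2.9528]
step 5: x^-=[-0.1212, 0.3997, -0.2725]  P^-=[0.5505 -0.4841 1.0466; -0.4841 2.2416 -2.4474; 1.0466 -2.4474 4.4966]  S=[0.5803]  K=[0.8047; -0.7459; 1.2669]  nu=[1.8150]  x^+=[1.3393, -0.9541, 2.0270]  P^+=[0.1748 -0.1358 0.4550; -0.1358 1.9188 -1.8990; 0.4550 -1.8990 3.5652]

x_post = [1.3393, -0.9541, 2.0270]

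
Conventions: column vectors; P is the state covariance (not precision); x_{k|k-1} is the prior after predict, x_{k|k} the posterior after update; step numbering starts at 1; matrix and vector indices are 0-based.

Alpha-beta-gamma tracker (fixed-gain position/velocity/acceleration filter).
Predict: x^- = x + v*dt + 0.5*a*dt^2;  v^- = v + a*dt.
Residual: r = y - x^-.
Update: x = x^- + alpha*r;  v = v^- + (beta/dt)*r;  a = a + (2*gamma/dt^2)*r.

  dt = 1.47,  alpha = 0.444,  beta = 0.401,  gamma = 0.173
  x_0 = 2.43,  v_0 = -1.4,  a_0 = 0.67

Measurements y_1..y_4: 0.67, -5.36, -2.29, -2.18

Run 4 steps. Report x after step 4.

x_post = -3.9864

step 1: x_pred=1.0959  r=-0.4259  x^+=0.9068  v^+=-0.5313  a^+=0.6018
step 2: x_pred=0.7760  r=-6.1360  x^+=-1.9484  v^+=-1.3205  a^+=-0.3807
step 3: x_pred=-4.3008  r=2.0108  x^+=-3.4080  v^+=-1.3316  a^+=-0.0587
step 4: x_pred=-5.4288  r=3.2488  x^+=-3.9864  v^+=-0.5316  a^+=0.4615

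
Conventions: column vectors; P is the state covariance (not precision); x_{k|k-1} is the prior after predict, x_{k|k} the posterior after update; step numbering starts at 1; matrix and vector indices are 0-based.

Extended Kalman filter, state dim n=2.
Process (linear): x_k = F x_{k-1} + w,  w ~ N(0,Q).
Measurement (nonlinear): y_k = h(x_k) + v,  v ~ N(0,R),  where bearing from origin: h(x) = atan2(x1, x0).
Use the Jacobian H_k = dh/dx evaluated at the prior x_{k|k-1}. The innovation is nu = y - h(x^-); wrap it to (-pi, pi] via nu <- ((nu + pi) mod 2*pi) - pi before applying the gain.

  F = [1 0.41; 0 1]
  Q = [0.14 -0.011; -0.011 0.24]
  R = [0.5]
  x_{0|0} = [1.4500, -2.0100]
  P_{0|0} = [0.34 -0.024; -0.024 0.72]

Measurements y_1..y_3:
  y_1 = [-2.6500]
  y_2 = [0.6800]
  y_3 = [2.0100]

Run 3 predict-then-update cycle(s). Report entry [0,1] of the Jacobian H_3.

H_jac[0,1] = -0.1433

step 1: x^-=[0.6259, -2.0100]  P^-=[0.5814 0.2602; 0.2602 0.9600]  H_jac=[0.4535 0.1412]  S=[0.6721]  K=[0.4470; 0.3773]  nu=[-1.3811]  x^+=[0.0086, -2.5311]  P^+=[0.4471 0.1468; 0.1468 0.8643]
step 2: x^-=[-1.0292, -2.5311]  P^-=[0.8528 0.4902; 0.4902 1.1043]  H_jac=[0.3390 -0.1379]  S=[0.5732]  K=[0.3865; 0.0244]  nu=[2.6370]  x^+=[-0.0100, -2.4669]  P^+=[0.7671 0.4848; 0.4848 1.1040]
step 3: x^-=[-1.0214, -2.4669]  P^-=[1.4903 0.9264; 0.9264 1.3440]  H_jac=[0.3460 -0.1433]  S=[0.6142]  K=[0.6235; 0.2084]  nu=[-2.3098]  x^+=[-2.4617, -2.9484]  P^+=[1.2515 0.8466; 0.8466 1.3173]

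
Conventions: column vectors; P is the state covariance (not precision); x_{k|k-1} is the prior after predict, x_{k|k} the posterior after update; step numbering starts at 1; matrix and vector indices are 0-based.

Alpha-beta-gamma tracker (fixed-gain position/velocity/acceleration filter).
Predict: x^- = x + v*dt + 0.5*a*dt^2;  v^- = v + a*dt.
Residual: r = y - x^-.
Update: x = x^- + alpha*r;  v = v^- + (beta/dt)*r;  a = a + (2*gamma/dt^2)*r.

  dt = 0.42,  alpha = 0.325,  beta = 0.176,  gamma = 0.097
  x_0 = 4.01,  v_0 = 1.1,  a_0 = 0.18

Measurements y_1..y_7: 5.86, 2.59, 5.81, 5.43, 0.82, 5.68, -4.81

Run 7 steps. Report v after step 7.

step 1: x_pred=4.4879  r=1.3721  x^+=4.9338  v^+=1.7506  a^+=1.6890
step 2: x_pred=5.8180  r=-3.2280  x^+=4.7689  v^+=1.1073  a^+=-1.8611
step 3: x_pred=5.0698  r=0.7402  x^+=5.3104  v^+=0.6358  a^+=-1.0471
step 4: x_pred=5.4851  r=-0.0551  x^+=5.4672  v^+=0.1729  a^+=-1.1076
step 5: x_pred=5.4421  r=-4.6221  x^+=3.9399  v^+=-2.2291  a^+=-6.1909
step 6: x_pred=2.4577  r=3.2223  x^+=3.5049  v^+=-3.4790  a^+=-2.6470
step 7: x_pred=1.8103  r=-6.6203  x^+=-0.3413  v^+=-7.3650  a^+=-9.9278

v_post = -7.3650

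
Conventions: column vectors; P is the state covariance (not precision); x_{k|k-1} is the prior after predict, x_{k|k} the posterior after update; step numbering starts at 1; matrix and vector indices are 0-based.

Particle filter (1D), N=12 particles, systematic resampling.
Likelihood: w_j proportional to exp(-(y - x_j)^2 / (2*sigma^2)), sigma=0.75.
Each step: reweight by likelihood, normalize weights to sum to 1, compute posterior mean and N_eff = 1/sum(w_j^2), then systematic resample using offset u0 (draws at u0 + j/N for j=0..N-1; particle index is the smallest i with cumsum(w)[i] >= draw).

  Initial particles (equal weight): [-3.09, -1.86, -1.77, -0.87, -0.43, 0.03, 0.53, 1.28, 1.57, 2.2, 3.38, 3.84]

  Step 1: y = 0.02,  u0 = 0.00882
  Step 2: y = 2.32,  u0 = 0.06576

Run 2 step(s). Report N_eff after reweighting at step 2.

step 1: w=[0.0001, 0.0120, 0.0161, 0.1373, 0.2319, 0.2776, 0.2204, 0.0677, 0.0328, 0.0041, 0.0000, 0.0000]  mean=0.0021  Neff=4.8930  idx=[1, 3, 4, 4, 4, 5, 5, 5, 6, 6, 6, 7]
step 2: w=[0.0000, 0.0002, 0.0020, 0.0020, 0.0020, 0.0161, 0.0161, 0.0161, 0.0985, 0.0985, 0.0985, 0.6499]  mean=0.9872  Neff=2.2109  idx=[8, 8, 9, 10, 11, 11, 11, 11, 11, 11, 11, 11]

N_eff = 2.2109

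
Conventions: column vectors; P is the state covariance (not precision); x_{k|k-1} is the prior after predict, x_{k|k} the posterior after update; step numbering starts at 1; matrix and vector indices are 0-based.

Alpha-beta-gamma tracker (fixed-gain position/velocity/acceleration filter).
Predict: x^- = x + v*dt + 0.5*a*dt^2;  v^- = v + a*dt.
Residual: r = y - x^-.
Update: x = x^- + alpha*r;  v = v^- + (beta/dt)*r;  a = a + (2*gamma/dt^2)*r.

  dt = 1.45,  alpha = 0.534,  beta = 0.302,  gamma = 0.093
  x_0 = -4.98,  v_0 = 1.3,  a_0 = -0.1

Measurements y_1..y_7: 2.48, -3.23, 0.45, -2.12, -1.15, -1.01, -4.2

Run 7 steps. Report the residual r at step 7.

step 1: x_pred=-3.2001  r=5.6801  x^+=-0.1669  v^+=2.3380  a^+=0.4025
step 2: x_pred=3.6463  r=-6.8763  x^+=-0.0256  v^+=1.4895  a^+=-0.2058
step 3: x_pred=1.9177  r=-1.4677  x^+=1.1340  v^+=0.8853  a^+=-0.3357
step 4: x_pred=2.0648  r=-4.1848  x^+=-0.1699  v^+=-0.4730  a^+=-0.7059
step 5: x_pred=-1.5978  r=0.4478  x^+=-1.3587  v^+=-1.4033  a^+=-0.6663
step 6: x_pred=-4.0938  r=3.0838  x^+=-2.4471  v^+=-1.7271  a^+=-0.3935
step 7: x_pred=-5.3649  r=1.1649  x^+=-4.7429  v^+=-2.0550  a^+=-0.2904

resid = 1.1649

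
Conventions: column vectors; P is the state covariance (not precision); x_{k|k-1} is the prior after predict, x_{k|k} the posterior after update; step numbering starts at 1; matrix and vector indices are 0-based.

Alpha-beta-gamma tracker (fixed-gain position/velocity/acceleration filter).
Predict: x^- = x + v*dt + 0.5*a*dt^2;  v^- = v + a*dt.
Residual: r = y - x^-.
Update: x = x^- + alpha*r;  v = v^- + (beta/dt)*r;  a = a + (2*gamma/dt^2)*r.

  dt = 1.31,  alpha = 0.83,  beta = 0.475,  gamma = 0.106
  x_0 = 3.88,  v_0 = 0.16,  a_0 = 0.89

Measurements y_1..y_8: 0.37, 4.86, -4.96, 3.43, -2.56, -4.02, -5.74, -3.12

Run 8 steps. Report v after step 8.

step 1: x_pred=4.8533  r=-4.4833  x^+=1.1322  v^+=-0.2997  a^+=0.3362
step 2: x_pred=1.0280  r=3.8320  x^+=4.2086  v^+=1.5301  a^+=0.8095
step 3: x_pred=6.9077  r=-11.8677  x^+=-2.9425  v^+=-1.7125  a^+=-0.6565
step 4: x_pred=-5.7492  r=9.1792  x^+=1.8695  v^+=0.7558  a^+=0.4774
step 5: x_pred=3.2693  r=-5.8293  x^+=-1.5690  v^+=-0.7325  a^+=-0.2427
step 6: x_pred=-2.7368  r=-1.2832  x^+=-3.8019  v^+=-1.5157  a^+=-0.4012
step 7: x_pred=-6.1316  r=0.3916  x^+=-5.8066  v^+=-1.8992  a^+=-0.3528
step 8: x_pred=-8.5973  r=5.4773  x^+=-4.0511  v^+=-0.3754  a^+=0.3238

v_post = -0.3754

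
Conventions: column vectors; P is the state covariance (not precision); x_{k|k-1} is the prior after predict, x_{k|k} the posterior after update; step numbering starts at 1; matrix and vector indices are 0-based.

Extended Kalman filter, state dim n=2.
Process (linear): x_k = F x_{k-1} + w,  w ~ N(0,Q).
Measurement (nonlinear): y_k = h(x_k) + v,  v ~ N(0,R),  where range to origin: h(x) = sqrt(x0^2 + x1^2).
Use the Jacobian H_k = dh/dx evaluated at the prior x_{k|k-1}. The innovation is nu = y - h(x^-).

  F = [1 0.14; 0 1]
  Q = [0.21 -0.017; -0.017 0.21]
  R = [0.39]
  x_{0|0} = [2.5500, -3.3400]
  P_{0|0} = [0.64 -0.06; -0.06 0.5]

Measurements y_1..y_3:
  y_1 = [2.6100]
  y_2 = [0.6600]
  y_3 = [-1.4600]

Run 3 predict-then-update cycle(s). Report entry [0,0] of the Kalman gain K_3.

K[0,0] = 0.1399

step 1: x^-=[2.0824, -3.3400]  P^-=[0.8430 -0.0070; -0.0070 0.7100]  H_jac=[0.5291 -0.8486]  S=[1.1435]  K=[0.3952; -0.5301]  nu=[-1.3260]  x^+=[1.5583, -2.6371]  P^+=[0.6644 0.2326; 0.2326 0.3886]
step 2: x^-=[1.1891, -2.6371]  P^-=[0.9471 0.2700; 0.2700 0.5986]  H_jac=[0.4111 -0.9116]  S=[0.8452]  K=[0.1694; -0.5144]  nu=[-2.2328]  x^+=[0.8108, -1.4886]  P^+=[0.9229 0.3437; 0.3437 0.3750]
step 3: x^-=[0.6024, -1.4886]  P^-=[1.2364 0.3792; 0.3792 0.5850]  H_jac=[0.3751 -0.9270]  S=[0.8030]  K=[0.1399; -0.4982]  nu=[-3.0659]  x^+=[0.1734, 0.0389]  P^+=[1.2207 0.4351; 0.4351 0.3857]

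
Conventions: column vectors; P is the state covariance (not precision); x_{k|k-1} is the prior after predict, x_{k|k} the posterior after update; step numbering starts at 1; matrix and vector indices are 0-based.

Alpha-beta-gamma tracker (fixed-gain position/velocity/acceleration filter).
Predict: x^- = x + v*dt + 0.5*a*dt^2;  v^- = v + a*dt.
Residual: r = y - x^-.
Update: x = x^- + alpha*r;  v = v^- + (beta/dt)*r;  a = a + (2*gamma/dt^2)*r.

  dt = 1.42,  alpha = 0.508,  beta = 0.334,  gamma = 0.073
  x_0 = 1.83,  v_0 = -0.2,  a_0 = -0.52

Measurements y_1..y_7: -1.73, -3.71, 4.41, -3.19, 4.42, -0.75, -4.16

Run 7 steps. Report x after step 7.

step 1: x_pred=1.0217  r=-2.7517  x^+=-0.3761  v^+=-1.5856  a^+=-0.7192
step 2: x_pred=-3.3529  r=-0.3571  x^+=-3.5343  v^+=-2.6910  a^+=-0.7451
step 3: x_pred=-8.1067  r=12.5167  x^+=-1.7482  v^+=-0.8049  a^+=0.1612
step 4: x_pred=-2.7287  r=-0.4613  x^+=-2.9630  v^+=-0.6846  a^+=0.1278
step 5: x_pred=-3.8063  r=8.2263  x^+=0.3727  v^+=1.4318  a^+=0.7234
step 6: x_pred=3.1352  r=-3.8852  x^+=1.1615  v^+=1.5452  a^+=0.4421
step 7: x_pred=3.8015  r=-7.9615  x^+=-0.2430  v^+=0.3004  a^+=-0.1344

x_post = -0.2430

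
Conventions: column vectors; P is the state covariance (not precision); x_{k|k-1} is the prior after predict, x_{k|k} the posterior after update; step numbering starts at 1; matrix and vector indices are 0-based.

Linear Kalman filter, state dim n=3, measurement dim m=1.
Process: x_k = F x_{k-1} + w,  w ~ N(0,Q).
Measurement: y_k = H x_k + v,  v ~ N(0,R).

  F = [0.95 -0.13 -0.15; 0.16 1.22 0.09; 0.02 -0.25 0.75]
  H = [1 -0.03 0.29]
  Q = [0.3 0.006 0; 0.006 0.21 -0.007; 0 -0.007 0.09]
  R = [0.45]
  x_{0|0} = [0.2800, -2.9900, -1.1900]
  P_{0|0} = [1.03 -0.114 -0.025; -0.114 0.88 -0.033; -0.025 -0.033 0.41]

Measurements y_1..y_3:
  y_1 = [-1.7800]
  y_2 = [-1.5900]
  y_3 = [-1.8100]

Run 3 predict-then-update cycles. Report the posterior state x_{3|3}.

step 1: x^-=[0.8332, -3.7101, -0.1394]  P^-=[1.2877 -0.1074 0.0137; -0.1074 1.4970 -0.2751; 0.0137 -0.2751 0.3888]  S=[1.7909]  K=[0.7230; -0.1296; 0.0752]  nu=[-2.6841]  x^+=[-1.1075, -3.3622, -0.3412]  P^+=[0.3515 0.0604 -0.0837; 0.0604 1.4669 -0.2577; -0.0837 -0.2577 0.3787]
step 2: x^-=[-0.5638, -4.3098, 0.5625]  P^-=[0.6494 -0.0646 -0.0467; -0.0646 2.3700 -0.6689; -0.0467 -0.6689 0.4883]  S=[1.1310]  K=[0.5639; -0.2914; 0.1017]  nu=[-1.3186]  x^+=[-1.3074, -3.9255, 0.4284]  P^+=[0.2897 0.1213 -0.1115; 0.1213 2.2740 -0.6353; -0.1115 -0.6353 0.4767]
step 3: x^-=[-0.7959, -4.9598, 1.2765]  P^-=[0.5877 -0.0621 -0.0444; -0.0621 3.5105 -1.2500; -0.0444 -1.2500 0.7340]  S=[1.1023]  K=[0.5232; -0.4807; 0.1869]  nu=[-1.5330]  x^+=[-1.5980, -4.2228, 0.9900]  P^+=[0.2860 0.2151 -0.1521; 0.2151 3.2557 -1.1509; -0.1521 -1.1509 0.6955]

x_post = [-1.5980, -4.2228, 0.9900]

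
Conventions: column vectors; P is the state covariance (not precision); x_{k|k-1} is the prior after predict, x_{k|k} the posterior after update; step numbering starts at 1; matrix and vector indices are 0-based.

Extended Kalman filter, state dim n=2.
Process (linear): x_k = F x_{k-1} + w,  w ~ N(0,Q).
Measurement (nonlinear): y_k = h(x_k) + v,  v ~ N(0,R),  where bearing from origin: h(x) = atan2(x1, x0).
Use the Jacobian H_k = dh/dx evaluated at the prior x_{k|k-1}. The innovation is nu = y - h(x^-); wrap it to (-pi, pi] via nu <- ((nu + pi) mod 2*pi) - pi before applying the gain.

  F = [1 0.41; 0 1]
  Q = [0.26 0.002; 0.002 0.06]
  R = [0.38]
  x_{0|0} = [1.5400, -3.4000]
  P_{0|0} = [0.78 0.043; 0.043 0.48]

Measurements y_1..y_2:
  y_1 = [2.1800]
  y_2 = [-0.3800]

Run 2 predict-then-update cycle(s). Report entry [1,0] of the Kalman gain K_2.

K[1,0] = -0.0357

step 1: x^-=[0.1460, -3.4000]  P^-=[1.1559 0.2418; 0.2418 0.5400]  H_jac=[0.2936 0.0126]  S=[0.4815]  K=[0.7111; 0.1616]  nu=[-2.5753]  x^+=[-1.6854, -3.8161]  P^+=[0.9125 0.1865; 0.1865 0.5274]
step 2: x^-=[-3.2499, -3.8161]  P^-=[1.4140 0.4047; 0.4047 0.5874]  H_jac=[0.1519 -0.1294]  S=[0.4065]  K=[0.3995; -0.0357]  nu=[1.8962]  x^+=[-2.4924, -3.8838]  P^+=[1.3491 0.4105; 0.4105 0.5869]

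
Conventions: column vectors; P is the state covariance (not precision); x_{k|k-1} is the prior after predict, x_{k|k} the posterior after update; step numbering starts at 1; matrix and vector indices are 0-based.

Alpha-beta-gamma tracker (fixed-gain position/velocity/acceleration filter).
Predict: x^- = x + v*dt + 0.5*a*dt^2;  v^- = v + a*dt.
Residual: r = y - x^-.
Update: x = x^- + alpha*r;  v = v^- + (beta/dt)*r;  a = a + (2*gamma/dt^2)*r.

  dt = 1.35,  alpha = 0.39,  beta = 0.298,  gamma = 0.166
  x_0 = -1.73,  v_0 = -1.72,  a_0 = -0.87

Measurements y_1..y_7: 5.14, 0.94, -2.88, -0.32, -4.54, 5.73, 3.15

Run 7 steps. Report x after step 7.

x_post = 0.7879

step 1: x_pred=-4.8448  r=9.9848  x^+=-0.9507  v^+=-0.6905  a^+=0.9489
step 2: x_pred=-1.0181  r=1.9581  x^+=-0.2545  v^+=1.0228  a^+=1.3056
step 3: x_pred=2.3161  r=-5.1961  x^+=0.2896  v^+=1.6384  a^+=0.3591
step 4: x_pred=2.8286  r=-3.1486  x^+=1.6007  v^+=1.4281  a^+=-0.2145
step 5: x_pred=3.3331  r=-7.8731  x^+=0.2626  v^+=-0.5994  a^+=-1.6487
step 6: x_pred=-2.0490  r=7.7790  x^+=0.9848  v^+=-1.1081  a^+=-0.2317
step 7: x_pred=-0.7222  r=3.8722  x^+=0.7879  v^+=-0.5661  a^+=0.4737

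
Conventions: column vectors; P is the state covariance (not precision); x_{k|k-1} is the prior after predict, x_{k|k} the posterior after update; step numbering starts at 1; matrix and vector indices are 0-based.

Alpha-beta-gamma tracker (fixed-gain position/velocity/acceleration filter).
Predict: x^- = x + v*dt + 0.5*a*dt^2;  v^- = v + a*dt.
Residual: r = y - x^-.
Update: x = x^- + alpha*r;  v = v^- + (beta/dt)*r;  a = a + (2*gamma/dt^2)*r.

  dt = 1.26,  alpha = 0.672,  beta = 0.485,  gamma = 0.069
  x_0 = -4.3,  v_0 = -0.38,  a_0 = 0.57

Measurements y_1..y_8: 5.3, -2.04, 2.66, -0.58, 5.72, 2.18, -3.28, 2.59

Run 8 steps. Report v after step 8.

step 1: x_pred=-4.3263  r=9.6263  x^+=2.1426  v^+=4.0436  a^+=1.4068
step 2: x_pred=8.3541  r=-10.3941  x^+=1.3693  v^+=1.8152  a^+=0.5033
step 3: x_pred=4.0559  r=-1.3959  x^+=3.1178  v^+=1.9120  a^+=0.3819
step 4: x_pred=5.8301  r=-6.4101  x^+=1.5225  v^+=-0.0742  a^+=-0.1753
step 5: x_pred=1.2899  r=4.4301  x^+=4.2669  v^+=1.4102  a^+=0.2098
step 6: x_pred=6.2103  r=-4.0303  x^+=3.5020  v^+=0.1232  a^+=-0.1405
step 7: x_pred=3.5457  r=-6.8257  x^+=-1.0412  v^+=-2.6812  a^+=-0.7338
step 8: x_pred=-5.0020  r=7.5920  x^+=0.0998  v^+=-0.6835  a^+=-0.0739

v_post = -0.6835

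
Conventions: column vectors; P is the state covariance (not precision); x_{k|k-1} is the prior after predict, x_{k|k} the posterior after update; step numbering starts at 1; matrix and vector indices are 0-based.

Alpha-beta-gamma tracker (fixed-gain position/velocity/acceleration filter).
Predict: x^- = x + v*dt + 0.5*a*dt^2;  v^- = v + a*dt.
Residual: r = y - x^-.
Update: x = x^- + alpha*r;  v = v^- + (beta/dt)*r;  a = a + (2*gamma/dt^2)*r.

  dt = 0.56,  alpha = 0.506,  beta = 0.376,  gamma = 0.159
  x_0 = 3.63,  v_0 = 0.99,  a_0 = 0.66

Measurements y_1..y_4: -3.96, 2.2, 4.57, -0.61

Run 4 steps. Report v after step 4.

v_post = 1.8001

step 1: x_pred=4.2879  r=-8.2479  x^+=0.1145  v^+=-4.1783  a^+=-7.7036
step 2: x_pred=-3.4333  r=5.6333  x^+=-0.5828  v^+=-4.7099  a^+=-1.9913
step 3: x_pred=-3.5326  r=8.1026  x^+=0.5673  v^+=-0.3847  a^+=6.2251
step 4: x_pred=1.3280  r=-1.9380  x^+=0.3473  v^+=1.8001  a^+=4.2599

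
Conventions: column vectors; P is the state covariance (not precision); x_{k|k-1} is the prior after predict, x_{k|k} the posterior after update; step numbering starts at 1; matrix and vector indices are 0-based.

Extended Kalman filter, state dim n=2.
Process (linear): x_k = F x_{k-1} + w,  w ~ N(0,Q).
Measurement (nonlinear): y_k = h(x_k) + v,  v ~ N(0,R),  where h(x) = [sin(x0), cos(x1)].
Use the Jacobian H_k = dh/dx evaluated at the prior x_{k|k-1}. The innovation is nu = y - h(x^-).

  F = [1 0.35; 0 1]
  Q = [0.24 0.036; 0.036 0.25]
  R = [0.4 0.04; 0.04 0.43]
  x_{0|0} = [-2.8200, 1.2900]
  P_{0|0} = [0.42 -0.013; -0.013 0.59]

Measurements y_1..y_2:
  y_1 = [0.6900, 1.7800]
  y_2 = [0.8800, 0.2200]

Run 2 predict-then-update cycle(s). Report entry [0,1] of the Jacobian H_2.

H_jac[0,1] = 0.0000

step 1: x^-=[-2.3685, 1.2900]  P^-=[0.7232 0.2295; 0.2295 0.8400]  H_jac=[-0.7158 0.0000; 0.0000 -0.9608]  S=[0.7705 0.1978; 0.1978 1.2055]  K=[-0.6523 -0.0759; -0.0431 -0.6624]  nu=[1.3884, 1.5029]  x^+=[-3.3882, 0.2346]  P^+=[0.3688 0.0611; 0.0611 0.2983]
step 2: x^-=[-3.3061, 0.2346]  P^-=[0.6881 0.2015; 0.2015 0.5483]  H_jac=[-0.9865 0.0000; 0.0000 -0.2324]  S=[1.0697 0.0862; 0.0862 0.4596]  K=[-0.6360 0.0174; -0.1660 -0.2461]  nu=[0.7163, -0.7526]  x^+=[-3.7747, 0.3009]  P^+=[0.2572 0.0773; 0.0773 0.4839]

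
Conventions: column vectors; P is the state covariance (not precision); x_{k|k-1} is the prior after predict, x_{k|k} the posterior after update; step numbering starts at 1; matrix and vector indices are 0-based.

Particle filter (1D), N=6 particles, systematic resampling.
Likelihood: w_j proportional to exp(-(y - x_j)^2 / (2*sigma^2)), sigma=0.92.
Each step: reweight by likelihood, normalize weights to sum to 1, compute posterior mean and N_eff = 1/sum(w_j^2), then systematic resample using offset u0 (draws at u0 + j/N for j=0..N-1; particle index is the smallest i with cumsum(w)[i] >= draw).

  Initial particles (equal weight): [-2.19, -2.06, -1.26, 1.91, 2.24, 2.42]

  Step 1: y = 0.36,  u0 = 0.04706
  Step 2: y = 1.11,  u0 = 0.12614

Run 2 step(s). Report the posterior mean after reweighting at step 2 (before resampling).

step 1: w=[0.0301, 0.0441, 0.2978, 0.3395, 0.1740, 0.1144]  mean=0.7830  Neff=3.9970  idx=[1, 2, 3, 3, 4, 4]
step 2: w=[0.0011, 0.0154, 0.2916, 0.2916, 0.2002, 0.2002]  mean=1.9888  Neff=3.9937  idx=[2, 2, 3, 4, 4, 5]

post_mean = 1.9888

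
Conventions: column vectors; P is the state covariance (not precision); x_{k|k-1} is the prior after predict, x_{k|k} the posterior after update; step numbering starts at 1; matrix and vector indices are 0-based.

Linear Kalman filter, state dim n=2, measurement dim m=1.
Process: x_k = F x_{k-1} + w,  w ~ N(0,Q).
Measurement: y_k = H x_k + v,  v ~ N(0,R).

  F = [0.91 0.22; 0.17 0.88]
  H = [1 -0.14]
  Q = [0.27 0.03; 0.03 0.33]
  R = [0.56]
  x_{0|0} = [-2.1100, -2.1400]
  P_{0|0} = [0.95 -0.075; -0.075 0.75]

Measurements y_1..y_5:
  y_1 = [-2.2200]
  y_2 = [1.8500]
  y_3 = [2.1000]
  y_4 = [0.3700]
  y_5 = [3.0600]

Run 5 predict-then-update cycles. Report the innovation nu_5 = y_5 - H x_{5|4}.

step 1: x^-=[-2.3909, -2.2419]  P^-=[1.0630 0.2593; 0.2593 0.9158]  S=[1.5683]  K=[0.6546; 0.0836]  nu=[-0.1430]  x^+=[-2.4845, -2.2538]  P^+=[0.3909 0.1735; 0.1735 0.9049]
step 2: x^-=[-2.7567, -2.4058]  P^-=[0.7069 0.4111; 0.4111 1.0939]  S=[1.1733]  K=[0.5535; 0.2198]  nu=[4.2699]  x^+=[-0.3934, -1.4671]  P^+=[0.3475 0.2683; 0.2683 1.0372]
step 3: x^-=[-0.6808, -1.3579]  P^-=[0.7154 0.5095; 0.5095 1.2236]  S=[1.1567]  K=[0.5568; 0.2923]  nu=[2.5906]  x^+=[0.7617, -0.6006]  P^+=[0.3568 0.3212; 0.3212 1.1247]
step 4: x^-=[0.5611, -0.3990]  P^-=[0.7485 0.5721; 0.5721 1.3074]  S=[1.1739]  K=[0.5694; 0.3315]  nu=[-0.2469]  x^+=[0.4205, -0.4809]  P^+=[0.3679 0.3506; 0.3506 1.1784]
step 5: x^-=[0.2768, -0.3517]  P^-=[0.7721 0.6089; 0.6089 1.3581]  S=[1.1882]  K=[0.5780; 0.3525]  nu=[2.7339]  x^+=[1.8572, 0.6119]  P^+=[0.3751 0.3668; 0.3668 1.2105]

innov = [2.7339]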